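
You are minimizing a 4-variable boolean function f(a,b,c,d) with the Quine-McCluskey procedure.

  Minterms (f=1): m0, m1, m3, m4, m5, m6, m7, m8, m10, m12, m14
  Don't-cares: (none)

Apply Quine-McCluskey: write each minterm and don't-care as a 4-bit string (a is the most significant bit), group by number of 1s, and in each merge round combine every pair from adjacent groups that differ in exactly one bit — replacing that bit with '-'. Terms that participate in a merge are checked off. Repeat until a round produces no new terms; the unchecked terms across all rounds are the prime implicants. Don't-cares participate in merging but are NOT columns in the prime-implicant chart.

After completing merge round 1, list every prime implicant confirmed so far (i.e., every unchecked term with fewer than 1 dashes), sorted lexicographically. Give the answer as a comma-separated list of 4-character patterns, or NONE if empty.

NONE

[col 0] 0000*, 0001*, 0011*, 0100*, 0101*, 0110*, 0111*, 1000*, 1010*, 1100*, 1110*
[col 1] -000*, -100*, -110*, 0-00*, 0-01*, 0-11*, 00-1*, 000-*, 01-0*, 01-1*, 010-*, 011-*, 1-00*, 1-10*, 10-0*, 11-0*
[col 2] --00, -1-0, 0--1, 0-0-, 01--, 1--0
Prime implicants: --00, -1-0, 0--1, 0-0-, 01--, 1--0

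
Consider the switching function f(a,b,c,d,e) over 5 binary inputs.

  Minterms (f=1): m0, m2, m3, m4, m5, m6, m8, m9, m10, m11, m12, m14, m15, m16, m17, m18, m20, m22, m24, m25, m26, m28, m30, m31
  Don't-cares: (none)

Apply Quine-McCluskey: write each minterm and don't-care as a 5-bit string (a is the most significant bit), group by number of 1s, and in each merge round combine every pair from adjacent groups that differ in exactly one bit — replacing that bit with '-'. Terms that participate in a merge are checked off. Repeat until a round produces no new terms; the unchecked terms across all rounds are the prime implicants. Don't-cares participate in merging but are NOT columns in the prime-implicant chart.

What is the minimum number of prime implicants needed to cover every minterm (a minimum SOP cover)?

6

Round 0: 00000✓ 00010✓ 00011✓ 00100✓ 00101✓ 00110✓ 01000✓ 01001✓ 01010✓ 01011✓ 01100✓ 01110✓ 01111✓ 10000✓ 10001✓ 10010✓ 10100✓ 10110✓ 11000✓ 11001✓ 11010✓ 11100✓ 11110✓ 11111✓
Round 1: -0000✓ -0010✓ -0100✓ -0110✓ -1000✓ -1001✓ -1010✓ -1100✓ -1110✓ -1111✓ 0-000✓ 0-010✓ 0-011✓ 0-100✓ 0-110✓ 00-00✓ 00-10✓ 000-0✓ 0001-✓ 001-0✓ 0010- 01-00✓ 01-10✓ 01-11✓ 010-0✓ 010-1✓ 0100-✓ 0101-✓ 011-0✓ 0111-✓ 1-000✓ 1-001✓ 1-010✓ 1-100✓ 1-110✓ 10-00✓ 10-10✓ 100-0✓ 1000-✓ 101-0✓ 11-00✓ 11-10✓ 110-0✓ 1100-✓ 111-0✓ 1111-✓
Round 2: --000✓ --010✓ --100✓ --110✓ -0-00✓ -0-10✓ -00-0✓ -01-0✓ -1-00✓ -1-10✓ -10-0✓ -100- -11-0✓ -111- 0--00✓ 0--10✓ 0-0-0✓ 0-01- 0-1-0✓ 00--0✓ 01--0✓ 01-1- 010-- 1--00✓ 1--10✓ 1-0-0✓ 1-00- 1-1-0✓ 10--0✓ 11--0✓
Round 3: ---00✓ ---10✓ --0-0✓ --1-0✓ -0--0✓ -1--0✓ 0---0✓ 1---0✓
Round 4: ----0
PIs = {----0, -100-, -111-, 0-01-, 0010-, 01-1-, 010--, 1-00-}
Coverage chart:
  m0: ----0 ←essential
  m2: ----0,0-01-
  m3: 0-01- ←essential
  m4: ----0,0010-
  m5: 0010- ←essential
  m6: ----0 ←essential
  m8: ----0,-100-,010--
  m9: -100-,010--
  m10: ----0,0-01-,01-1-,010--
  m11: 0-01-,01-1-,010--
  m12: ----0 ←essential
  m14: ----0,-111-,01-1-
  m15: -111-,01-1-
  m16: ----0,1-00-
  m17: 1-00- ←essential
  m18: ----0 ←essential
  m20: ----0 ←essential
  m22: ----0 ←essential
  m24: ----0,-100-,1-00-
  m25: -100-,1-00-
  m26: ----0 ←essential
  m28: ----0 ←essential
  m30: ----0,-111-
  m31: -111- ←essential
Essential: ----0, -111-, 0-01-, 0010-, 1-00-
Petrick residual → -100-
Min cover (6 terms): e' + bc'd' + bcd + a'c'd + a'b'cd' + ac'd'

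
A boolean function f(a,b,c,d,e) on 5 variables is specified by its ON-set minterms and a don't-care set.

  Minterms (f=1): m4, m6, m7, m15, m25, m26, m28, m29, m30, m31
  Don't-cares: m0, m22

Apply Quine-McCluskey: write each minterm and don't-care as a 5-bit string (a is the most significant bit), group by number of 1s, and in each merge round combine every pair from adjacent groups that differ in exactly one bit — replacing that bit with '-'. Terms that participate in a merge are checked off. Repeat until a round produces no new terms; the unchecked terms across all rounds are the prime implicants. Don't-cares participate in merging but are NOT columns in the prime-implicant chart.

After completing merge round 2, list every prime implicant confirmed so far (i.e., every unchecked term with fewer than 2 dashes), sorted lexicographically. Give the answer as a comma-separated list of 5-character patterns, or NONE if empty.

[col 0] 00000*, 00100*, 00110*, 00111*, 01111*, 10110*, 11001*, 11010*, 11100*, 11101*, 11110*, 11111*
[col 1] -0110, -1111, 0-111, 00-00, 001-0, 0011-, 1-110, 11-01, 11-10, 111-0*, 111-1*, 1110-*, 1111-*
[col 2] 111--
Prime implicants: -0110, -1111, 0-111, 00-00, 001-0, 0011-, 1-110, 11-01, 11-10, 111--

-0110, -1111, 0-111, 00-00, 001-0, 0011-, 1-110, 11-01, 11-10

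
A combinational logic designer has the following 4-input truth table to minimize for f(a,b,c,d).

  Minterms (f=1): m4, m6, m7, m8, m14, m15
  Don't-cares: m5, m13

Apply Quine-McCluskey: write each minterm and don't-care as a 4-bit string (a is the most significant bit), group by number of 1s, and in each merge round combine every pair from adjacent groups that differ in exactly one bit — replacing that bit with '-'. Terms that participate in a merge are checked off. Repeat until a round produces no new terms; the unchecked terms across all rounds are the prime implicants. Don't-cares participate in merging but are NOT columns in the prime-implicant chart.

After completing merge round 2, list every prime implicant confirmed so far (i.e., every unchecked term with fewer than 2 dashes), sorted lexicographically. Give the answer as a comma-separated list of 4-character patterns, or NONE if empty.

size-2^0 implicants → 0100(✓)  0101(✓)  0110(✓)  0111(✓)  1000  1101(✓)  1110(✓)  1111(✓)
size-2^1 implicants → -101(✓)  -110(✓)  -111(✓)  01-0(✓)  01-1(✓)  010-(✓)  011-(✓)  11-1(✓)  111-(✓)
size-2^2 implicants → -1-1  -11-  01--
Unchecked terms (primes): -1-1, -11-, 01--, 1000

1000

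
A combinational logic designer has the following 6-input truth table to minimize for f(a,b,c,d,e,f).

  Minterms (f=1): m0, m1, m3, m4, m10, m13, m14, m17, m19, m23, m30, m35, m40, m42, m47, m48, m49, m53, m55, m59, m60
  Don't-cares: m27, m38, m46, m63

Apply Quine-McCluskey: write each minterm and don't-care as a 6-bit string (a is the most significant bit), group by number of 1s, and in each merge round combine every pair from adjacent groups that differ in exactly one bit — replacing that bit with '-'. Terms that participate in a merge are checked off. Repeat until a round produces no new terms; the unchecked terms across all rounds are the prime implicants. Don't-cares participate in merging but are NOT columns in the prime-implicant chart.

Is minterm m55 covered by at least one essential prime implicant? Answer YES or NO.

NO

Round 0: 000000✓ 000001✓ 000011✓ 000100✓ 001010✓ 001101 001110✓ 010001✓ 010011✓ 010111✓ 011011✓ 011110✓ 100011✓ 100110✓ 101000✓ 101010✓ 101110✓ 101111✓ 110000✓ 110001✓ 110101✓ 110111✓ 111011✓ 111100 111111✓
Round 1: -00011 -01010✓ -01110✓ -10001 -10111 -11011 0-0001✓ 0-0011✓ 0-1110 000-00 0000-1✓ 00000- 001-10✓ 01-011 010-11 0100-1✓ 1-1111 10-110 101-10✓ 1010-0 10111- 11-111 110-01 11000- 1101-1 111-11
Round 2: -01-10 0-00-1
PIs = {-00011, -01-10, -10001, -10111, -11011, 0-00-1, 0-1110, 000-00, 00000-, 001101, 01-011, 010-11, 1-1111, 10-110, 1010-0, 10111-, 11-111, 110-01, 11000-, 1101-1, 111-11, 111100}
Coverage chart:
  m0: 000-00,00000-
  m1: 0-00-1,00000-
  m3: -00011,0-00-1
  m4: 000-00 ←essential
  m10: -01-10 ←essential
  m13: 001101 ←essential
  m14: -01-10,0-1110
  m17: -10001,0-00-1
  m19: 0-00-1,01-011,010-11
  m23: -10111,010-11
  m30: 0-1110 ←essential
  m35: -00011 ←essential
  m40: 1010-0 ←essential
  m42: -01-10,1010-0
  m47: 1-1111,10111-
  m48: 11000- ←essential
  m49: -10001,110-01,11000-
  m53: 110-01,1101-1
  m55: -10111,11-111,1101-1
  m59: -11011,111-11
  m60: 111100 ←essential
Essential: -00011, -01-10, 0-1110, 000-00, 001101, 1010-0, 11000-, 111100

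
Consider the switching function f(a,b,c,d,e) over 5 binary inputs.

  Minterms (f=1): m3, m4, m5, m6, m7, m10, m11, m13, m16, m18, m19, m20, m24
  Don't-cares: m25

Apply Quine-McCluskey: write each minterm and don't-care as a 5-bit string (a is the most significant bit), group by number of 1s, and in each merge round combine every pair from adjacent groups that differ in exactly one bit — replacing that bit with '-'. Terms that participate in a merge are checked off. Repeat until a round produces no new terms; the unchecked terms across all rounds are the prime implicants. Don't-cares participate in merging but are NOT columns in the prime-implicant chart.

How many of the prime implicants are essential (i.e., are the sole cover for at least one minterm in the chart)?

[col 0] 00011*, 00100*, 00101*, 00110*, 00111*, 01010*, 01011*, 01101*, 10000*, 10010*, 10011*, 10100*, 11000*, 11001*
[col 1] -0011, -0100, 0-011, 0-101, 00-11, 001-0*, 001-1*, 0010-*, 0011-*, 0101-, 1-000, 10-00, 100-0, 1001-, 1100-
[col 2] 001--
Prime implicants: -0011, -0100, 0-011, 0-101, 00-11, 001--, 0101-, 1-000, 10-00, 100-0, 1001-, 1100-
PI chart (minterm → PIs covering it):
  3 | -0011,0-011,00-11
  4 | -0100,001--
  5 | 0-101,001--
  6 | 001--  (sole → essential)
  7 | 00-11,001--
  10 | 0101-  (sole → essential)
  11 | 0-011,0101-
  13 | 0-101  (sole → essential)
  16 | 1-000,10-00,100-0
  18 | 100-0,1001-
  19 | -0011,1001-
  20 | -0100,10-00
  24 | 1-000,1100-
Essential prime implicants: 0-101, 001--, 0101-

3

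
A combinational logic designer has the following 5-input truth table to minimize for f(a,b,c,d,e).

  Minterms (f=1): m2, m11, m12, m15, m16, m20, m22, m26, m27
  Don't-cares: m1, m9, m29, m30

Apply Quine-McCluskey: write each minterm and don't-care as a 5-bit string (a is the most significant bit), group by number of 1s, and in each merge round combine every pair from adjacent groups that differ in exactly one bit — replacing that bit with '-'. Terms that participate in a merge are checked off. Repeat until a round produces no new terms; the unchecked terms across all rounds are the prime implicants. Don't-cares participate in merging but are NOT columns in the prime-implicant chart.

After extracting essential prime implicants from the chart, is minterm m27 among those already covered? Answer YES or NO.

NO

Round 0: 00001✓ 00010 01001✓ 01011✓ 01100 01111✓ 10000✓ 10100✓ 10110✓ 11010✓ 11011✓ 11101 11110✓
Round 1: -1011 0-001 01-11 010-1 1-110 10-00 101-0 11-10 1101-
PIs = {-1011, 0-001, 00010, 01-11, 010-1, 01100, 1-110, 10-00, 101-0, 11-10, 1101-, 11101}
Coverage chart:
  m2: 00010 ←essential
  m11: -1011,01-11,010-1
  m12: 01100 ←essential
  m15: 01-11 ←essential
  m16: 10-00 ←essential
  m20: 10-00,101-0
  m22: 1-110,101-0
  m26: 11-10,1101-
  m27: -1011,1101-
Essential: 00010, 01-11, 01100, 10-00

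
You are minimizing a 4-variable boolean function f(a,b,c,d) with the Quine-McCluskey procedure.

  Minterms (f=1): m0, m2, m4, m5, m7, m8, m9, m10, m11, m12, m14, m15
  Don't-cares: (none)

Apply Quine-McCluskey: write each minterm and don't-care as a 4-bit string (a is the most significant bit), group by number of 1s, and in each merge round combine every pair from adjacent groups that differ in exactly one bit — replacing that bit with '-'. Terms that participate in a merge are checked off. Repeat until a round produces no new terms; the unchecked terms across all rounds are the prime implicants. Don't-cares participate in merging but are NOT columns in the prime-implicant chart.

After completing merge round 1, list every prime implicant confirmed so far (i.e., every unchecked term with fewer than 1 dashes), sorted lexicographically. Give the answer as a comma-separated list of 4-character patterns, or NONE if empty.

[col 0] 0000*, 0010*, 0100*, 0101*, 0111*, 1000*, 1001*, 1010*, 1011*, 1100*, 1110*, 1111*
[col 1] -000*, -010*, -100*, -111, 0-00*, 00-0*, 01-1, 010-, 1-00*, 1-10*, 1-11*, 10-0*, 10-1*, 100-*, 101-*, 11-0*, 111-*
[col 2] --00, -0-0, 1--0, 1-1-, 10--
Prime implicants: --00, -0-0, -111, 01-1, 010-, 1--0, 1-1-, 10--

NONE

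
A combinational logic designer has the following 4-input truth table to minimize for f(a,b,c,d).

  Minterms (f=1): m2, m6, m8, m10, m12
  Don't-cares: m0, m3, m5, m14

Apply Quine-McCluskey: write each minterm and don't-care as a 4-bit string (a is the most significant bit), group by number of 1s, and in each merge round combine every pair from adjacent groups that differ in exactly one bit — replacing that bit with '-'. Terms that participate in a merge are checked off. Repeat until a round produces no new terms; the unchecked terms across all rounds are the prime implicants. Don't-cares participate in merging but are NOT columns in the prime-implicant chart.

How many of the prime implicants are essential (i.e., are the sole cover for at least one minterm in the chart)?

[col 0] 0000*, 0010*, 0011*, 0101, 0110*, 1000*, 1010*, 1100*, 1110*
[col 1] -000*, -010*, -110*, 0-10*, 00-0*, 001-, 1-00*, 1-10*, 10-0*, 11-0*
[col 2] --10, -0-0, 1--0
Prime implicants: --10, -0-0, 001-, 0101, 1--0
PI chart (minterm → PIs covering it):
  2 | --10,-0-0,001-
  6 | --10  (sole → essential)
  8 | -0-0,1--0
  10 | --10,-0-0,1--0
  12 | 1--0  (sole → essential)
Essential prime implicants: --10, 1--0

2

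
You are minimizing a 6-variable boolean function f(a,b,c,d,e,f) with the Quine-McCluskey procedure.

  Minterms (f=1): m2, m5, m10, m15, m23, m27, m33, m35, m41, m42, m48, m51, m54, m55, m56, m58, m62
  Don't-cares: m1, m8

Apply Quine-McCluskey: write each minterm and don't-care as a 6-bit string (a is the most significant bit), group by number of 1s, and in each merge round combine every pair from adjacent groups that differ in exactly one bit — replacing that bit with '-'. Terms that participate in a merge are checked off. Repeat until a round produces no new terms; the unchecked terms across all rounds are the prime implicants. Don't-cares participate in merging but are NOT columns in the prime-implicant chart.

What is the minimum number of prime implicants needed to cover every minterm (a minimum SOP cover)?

10

Round 0: 000001✓ 000010✓ 000101✓ 001000✓ 001010✓ 001111 010111✓ 011011 100001✓ 100011✓ 101001✓ 101010✓ 110000✓ 110011✓ 110110✓ 110111✓ 111000✓ 111010✓ 111110✓
Round 1: -00001 -01010 -10111 00-010 000-01 0010-0 1-0011 1-1010 10-001 1000-1 11-000 11-110 110-11 11011- 111-10 1110-0
PIs = {-00001, -01010, -10111, 00-010, 000-01, 0010-0, 001111, 011011, 1-0011, 1-1010, 10-001, 1000-1, 11-000, 11-110, 110-11, 11011-, 111-10, 1110-0}
Coverage chart:
  m2: 00-010 ←essential
  m5: 000-01 ←essential
  m10: -01010,00-010,0010-0
  m15: 001111 ←essential
  m23: -10111 ←essential
  m27: 011011 ←essential
  m33: -00001,10-001,1000-1
  m35: 1-0011,1000-1
  m41: 10-001 ←essential
  m42: -01010,1-1010
  m48: 11-000 ←essential
  m51: 1-0011,110-11
  m54: 11-110,11011-
  m55: -10111,110-11,11011-
  m56: 11-000,1110-0
  m58: 1-1010,111-10,1110-0
  m62: 11-110,111-10
Essential: -10111, 00-010, 000-01, 001111, 011011, 10-001, 11-000
Petrick residual → 1-0011, 1-1010, 11-110
Min cover (10 terms): bc'def + a'b'd'ef' + a'b'c'e'f + a'b'cdef + a'bcd'ef + ac'd'ef + acd'ef' + ab'd'e'f + abd'e'f' + abdef'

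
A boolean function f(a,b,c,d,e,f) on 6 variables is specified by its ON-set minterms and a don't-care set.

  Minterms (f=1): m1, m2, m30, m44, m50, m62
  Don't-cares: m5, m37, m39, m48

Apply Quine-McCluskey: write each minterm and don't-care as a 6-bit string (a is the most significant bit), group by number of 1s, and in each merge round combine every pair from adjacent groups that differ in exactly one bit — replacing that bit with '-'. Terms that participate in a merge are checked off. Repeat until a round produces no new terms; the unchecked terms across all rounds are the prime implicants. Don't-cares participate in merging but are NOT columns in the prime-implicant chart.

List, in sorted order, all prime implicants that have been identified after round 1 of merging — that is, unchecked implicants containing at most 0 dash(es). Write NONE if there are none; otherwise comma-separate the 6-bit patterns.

size-2^0 implicants → 000001(✓)  000010  000101(✓)  011110(✓)  100101(✓)  100111(✓)  101100  110000(✓)  110010(✓)  111110(✓)
size-2^1 implicants → -00101  -11110  000-01  1001-1  1100-0
Unchecked terms (primes): -00101, -11110, 000-01, 000010, 1001-1, 101100, 1100-0

000010, 101100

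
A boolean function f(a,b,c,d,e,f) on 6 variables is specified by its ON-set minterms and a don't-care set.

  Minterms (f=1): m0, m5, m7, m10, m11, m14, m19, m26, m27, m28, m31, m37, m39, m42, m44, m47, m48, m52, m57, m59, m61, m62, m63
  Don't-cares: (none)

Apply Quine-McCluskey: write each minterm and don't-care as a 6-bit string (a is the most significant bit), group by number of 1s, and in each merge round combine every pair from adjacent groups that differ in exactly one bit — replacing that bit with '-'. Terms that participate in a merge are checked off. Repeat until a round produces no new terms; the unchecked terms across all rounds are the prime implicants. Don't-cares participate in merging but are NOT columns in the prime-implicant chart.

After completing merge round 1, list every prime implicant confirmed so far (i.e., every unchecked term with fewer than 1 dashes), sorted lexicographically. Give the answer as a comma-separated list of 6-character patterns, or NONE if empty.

Round 0: 000000 000101✓ 000111✓ 001010✓ 001011✓ 001110✓ 010011✓ 011010✓ 011011✓ 011100 011111✓ 100101✓ 100111✓ 101010✓ 101100 101111✓ 110000✓ 110100✓ 111001✓ 111011✓ 111101✓ 111110✓ 111111✓
Round 1: -00101✓ -00111✓ -01010 -11011✓ -11111✓ 0-1010✓ 0-1011✓ 0001-1✓ 001-10 00101-✓ 01-011 011-11✓ 01101-✓ 1-1111 10-111 1001-1✓ 110-00 111-01✓ 111-11✓ 1110-1✓ 1111-1✓ 11111-
Round 2: -001-1 -11-11 0-101- 111--1
PIs = {-001-1, -01010, -11-11, 0-101-, 000000, 001-10, 01-011, 011100, 1-1111, 10-111, 101100, 110-00, 111--1, 11111-}

000000, 011100, 101100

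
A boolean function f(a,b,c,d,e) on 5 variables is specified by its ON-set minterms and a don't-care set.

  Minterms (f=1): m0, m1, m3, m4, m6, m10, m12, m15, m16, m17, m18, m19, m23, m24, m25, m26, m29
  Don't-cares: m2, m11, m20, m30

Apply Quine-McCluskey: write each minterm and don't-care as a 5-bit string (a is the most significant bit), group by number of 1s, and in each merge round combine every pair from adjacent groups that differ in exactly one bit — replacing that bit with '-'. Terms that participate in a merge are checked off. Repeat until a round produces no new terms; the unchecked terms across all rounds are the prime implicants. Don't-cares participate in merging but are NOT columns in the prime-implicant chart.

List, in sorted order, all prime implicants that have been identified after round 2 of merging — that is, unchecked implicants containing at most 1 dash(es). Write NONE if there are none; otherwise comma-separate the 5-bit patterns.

0-100, 01-11, 10-11, 11-01, 11-10

[col 0] 00000*, 00001*, 00010*, 00011*, 00100*, 00110*, 01010*, 01011*, 01100*, 01111*, 10000*, 10001*, 10010*, 10011*, 10100*, 10111*, 11000*, 11001*, 11010*, 11101*, 11110*
[col 1] -0000*, -0001*, -0010*, -0011*, -0100*, -1010*, 0-010*, 0-011*, 0-100, 00-00*, 00-10*, 000-0*, 000-1*, 0000-*, 0001-*, 001-0*, 01-11, 0101-*, 1-000*, 1-001*, 1-010*, 10-00*, 10-11, 100-0*, 100-1*, 1000-*, 1001-*, 11-01, 11-10, 110-0*, 1100-*
[col 2] --010, -0-00, -00-0*, -00-1*, -000-*, -001-*, 0-01-, 00--0, 000--*, 1-0-0, 1-00-, 100--*
[col 3] -00--
Prime implicants: --010, -0-00, -00--, 0-01-, 0-100, 00--0, 01-11, 1-0-0, 1-00-, 10-11, 11-01, 11-10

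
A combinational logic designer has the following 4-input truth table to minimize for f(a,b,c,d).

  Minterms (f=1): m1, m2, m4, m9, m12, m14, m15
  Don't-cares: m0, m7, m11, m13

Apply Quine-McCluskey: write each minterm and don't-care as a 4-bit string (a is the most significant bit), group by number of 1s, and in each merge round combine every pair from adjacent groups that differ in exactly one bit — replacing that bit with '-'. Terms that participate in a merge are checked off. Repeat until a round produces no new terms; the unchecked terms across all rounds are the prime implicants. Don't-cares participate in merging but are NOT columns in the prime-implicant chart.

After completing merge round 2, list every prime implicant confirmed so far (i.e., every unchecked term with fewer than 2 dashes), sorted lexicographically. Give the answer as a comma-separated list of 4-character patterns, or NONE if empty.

size-2^0 implicants → 0000(✓)  0001(✓)  0010(✓)  0100(✓)  0111(✓)  1001(✓)  1011(✓)  1100(✓)  1101(✓)  1110(✓)  1111(✓)
size-2^1 implicants → -001  -100  -111  0-00  00-0  000-  1-01(✓)  1-11(✓)  10-1(✓)  11-0(✓)  11-1(✓)  110-(✓)  111-(✓)
size-2^2 implicants → 1--1  11--
Unchecked terms (primes): -001, -100, -111, 0-00, 00-0, 000-, 1--1, 11--

-001, -100, -111, 0-00, 00-0, 000-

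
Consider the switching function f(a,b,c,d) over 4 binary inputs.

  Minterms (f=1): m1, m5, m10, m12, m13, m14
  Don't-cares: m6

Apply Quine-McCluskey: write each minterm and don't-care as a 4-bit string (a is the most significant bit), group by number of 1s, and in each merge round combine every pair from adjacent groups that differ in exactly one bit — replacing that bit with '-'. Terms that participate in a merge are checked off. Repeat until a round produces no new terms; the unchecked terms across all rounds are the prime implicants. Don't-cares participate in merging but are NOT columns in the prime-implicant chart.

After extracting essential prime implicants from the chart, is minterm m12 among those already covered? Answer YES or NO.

NO

Round 0: 0001✓ 0101✓ 0110✓ 1010✓ 1100✓ 1101✓ 1110✓
Round 1: -101 -110 0-01 1-10 11-0 110-
PIs = {-101, -110, 0-01, 1-10, 11-0, 110-}
Coverage chart:
  m1: 0-01 ←essential
  m5: -101,0-01
  m10: 1-10 ←essential
  m12: 11-0,110-
  m13: -101,110-
  m14: -110,1-10,11-0
Essential: 0-01, 1-10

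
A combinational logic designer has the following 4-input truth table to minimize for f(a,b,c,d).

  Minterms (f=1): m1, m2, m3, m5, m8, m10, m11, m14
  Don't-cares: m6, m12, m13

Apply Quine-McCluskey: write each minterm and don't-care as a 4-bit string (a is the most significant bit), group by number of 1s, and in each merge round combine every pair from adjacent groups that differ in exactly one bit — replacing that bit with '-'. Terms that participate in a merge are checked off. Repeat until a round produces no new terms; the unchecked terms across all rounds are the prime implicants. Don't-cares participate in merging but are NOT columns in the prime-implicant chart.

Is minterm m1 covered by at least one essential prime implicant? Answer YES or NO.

NO

[col 0] 0001*, 0010*, 0011*, 0101*, 0110*, 1000*, 1010*, 1011*, 1100*, 1101*, 1110*
[col 1] -010*, -011*, -101, -110*, 0-01, 0-10*, 00-1, 001-*, 1-00*, 1-10*, 10-0*, 101-*, 11-0*, 110-
[col 2] --10, -01-, 1--0
Prime implicants: --10, -01-, -101, 0-01, 00-1, 1--0, 110-
PI chart (minterm → PIs covering it):
  1 | 0-01,00-1
  2 | --10,-01-
  3 | -01-,00-1
  5 | -101,0-01
  8 | 1--0  (sole → essential)
  10 | --10,-01-,1--0
  11 | -01-  (sole → essential)
  14 | --10,1--0
Essential prime implicants: -01-, 1--0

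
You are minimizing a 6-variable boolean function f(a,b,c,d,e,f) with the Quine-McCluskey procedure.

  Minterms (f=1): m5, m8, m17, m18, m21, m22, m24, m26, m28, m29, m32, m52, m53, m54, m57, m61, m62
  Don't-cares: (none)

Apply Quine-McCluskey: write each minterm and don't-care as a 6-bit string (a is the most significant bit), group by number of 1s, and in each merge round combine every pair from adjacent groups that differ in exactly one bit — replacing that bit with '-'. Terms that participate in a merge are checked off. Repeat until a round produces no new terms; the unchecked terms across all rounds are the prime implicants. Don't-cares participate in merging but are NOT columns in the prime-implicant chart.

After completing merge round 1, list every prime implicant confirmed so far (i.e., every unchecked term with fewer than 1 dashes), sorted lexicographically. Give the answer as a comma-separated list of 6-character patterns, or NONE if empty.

100000

Round 0: 000101✓ 001000✓ 010001✓ 010010✓ 010101✓ 010110✓ 011000✓ 011010✓ 011100✓ 011101✓ 100000 110100✓ 110101✓ 110110✓ 111001✓ 111101✓ 111110✓
Round 1: -10101✓ -10110 -11101✓ 0-0101 0-1000 01-010 01-101✓ 010-01 010-10 011-00 0110-0 01110- 11-101✓ 11-110 1101-0 11010- 111-01
Round 2: -1-101
PIs = {-1-101, -10110, 0-0101, 0-1000, 01-010, 010-01, 010-10, 011-00, 0110-0, 01110-, 100000, 11-110, 1101-0, 11010-, 111-01}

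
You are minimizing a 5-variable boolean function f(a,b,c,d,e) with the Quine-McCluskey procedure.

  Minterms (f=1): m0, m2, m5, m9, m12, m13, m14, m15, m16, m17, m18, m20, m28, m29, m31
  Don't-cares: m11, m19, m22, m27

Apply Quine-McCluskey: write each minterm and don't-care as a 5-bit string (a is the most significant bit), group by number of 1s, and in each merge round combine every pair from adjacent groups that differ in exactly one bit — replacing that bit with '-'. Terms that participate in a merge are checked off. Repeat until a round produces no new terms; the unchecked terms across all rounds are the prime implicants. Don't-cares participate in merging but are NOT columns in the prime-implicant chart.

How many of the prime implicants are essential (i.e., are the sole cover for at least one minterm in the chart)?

5

[col 0] 00000*, 00010*, 00101*, 01001*, 01011*, 01100*, 01101*, 01110*, 01111*, 10000*, 10001*, 10010*, 10011*, 10100*, 10110*, 11011*, 11100*, 11101*, 11111*
[col 1] -0000*, -0010*, -1011*, -1100*, -1101*, -1111*, 0-101, 000-0*, 01-01*, 01-11*, 010-1*, 011-0*, 011-1*, 0110-*, 0111-*, 1-011, 1-100, 10-00*, 10-10*, 100-0*, 100-1*, 1000-*, 1001-*, 101-0*, 11-11*, 111-1*, 1110-*
[col 2] -00-0, -1-11, -11-1, -110-, 01--1, 011--, 10--0, 100--
Prime implicants: -00-0, -1-11, -11-1, -110-, 0-101, 01--1, 011--, 1-011, 1-100, 10--0, 100--
PI chart (minterm → PIs covering it):
  0 | -00-0  (sole → essential)
  2 | -00-0  (sole → essential)
  5 | 0-101  (sole → essential)
  9 | 01--1  (sole → essential)
  12 | -110-,011--
  13 | -11-1,-110-,0-101,01--1,011--
  14 | 011--  (sole → essential)
  15 | -1-11,-11-1,01--1,011--
  16 | -00-0,10--0,100--
  17 | 100--  (sole → essential)
  18 | -00-0,10--0,100--
  20 | 1-100,10--0
  28 | -110-,1-100
  29 | -11-1,-110-
  31 | -1-11,-11-1
Essential prime implicants: -00-0, 0-101, 01--1, 011--, 100--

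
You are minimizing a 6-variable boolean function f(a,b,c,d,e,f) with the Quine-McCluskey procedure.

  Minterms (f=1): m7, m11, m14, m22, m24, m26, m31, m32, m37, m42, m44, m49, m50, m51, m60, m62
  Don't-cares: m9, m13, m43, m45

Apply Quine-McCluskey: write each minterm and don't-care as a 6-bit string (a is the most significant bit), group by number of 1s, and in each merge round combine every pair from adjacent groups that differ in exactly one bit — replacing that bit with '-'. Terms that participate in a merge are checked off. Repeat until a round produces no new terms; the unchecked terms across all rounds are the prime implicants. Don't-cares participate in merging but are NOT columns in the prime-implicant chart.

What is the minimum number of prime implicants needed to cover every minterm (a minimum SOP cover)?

13

size-2^0 implicants → 000111  001001(✓)  001011(✓)  001101(✓)  001110  010110  011000(✓)  011010(✓)  011111  100000  100101(✓)  101010(✓)  101011(✓)  101100(✓)  101101(✓)  110001(✓)  110010(✓)  110011(✓)  111100(✓)  111110(✓)
size-2^1 implicants → -01011  -01101  001-01  0010-1  0110-0  1-1100  10-101  10101-  10110-  1100-1  11001-  1111-0
Unchecked terms (primes): -01011, -01101, 000111, 001-01, 0010-1, 001110, 010110, 0110-0, 011111, 1-1100, 10-101, 100000, 10101-, 10110-, 1100-1, 11001-, 1111-0
Minterm coverage:
  m7 ⊆ 000111 [E]
  m11 ⊆ -01011,0010-1
  m14 ⊆ 001110 [E]
  m22 ⊆ 010110 [E]
  m24 ⊆ 0110-0 [E]
  m26 ⊆ 0110-0 [E]
  m31 ⊆ 011111 [E]
  m32 ⊆ 100000 [E]
  m37 ⊆ 10-101 [E]
  m42 ⊆ 10101- [E]
  m44 ⊆ 1-1100,10110-
  m49 ⊆ 1100-1 [E]
  m50 ⊆ 11001- [E]
  m51 ⊆ 1100-1,11001-
  m60 ⊆ 1-1100,1111-0
  m62 ⊆ 1111-0 [E]
E = {000111, 001110, 010110, 0110-0, 011111, 10-101, 100000, 10101-, 1100-1, 11001-, 1111-0}
Petrick residual → -01011, 1-1100
Cover = b'cd'ef + a'b'c'def + a'b'cdef' + a'bc'def' + a'bcd'f' + a'bcdef + acde'f' + ab'de'f + ab'c'd'e'f' + ab'cd'e + abc'd'f + abc'd'e + abcdf'  |cover|=13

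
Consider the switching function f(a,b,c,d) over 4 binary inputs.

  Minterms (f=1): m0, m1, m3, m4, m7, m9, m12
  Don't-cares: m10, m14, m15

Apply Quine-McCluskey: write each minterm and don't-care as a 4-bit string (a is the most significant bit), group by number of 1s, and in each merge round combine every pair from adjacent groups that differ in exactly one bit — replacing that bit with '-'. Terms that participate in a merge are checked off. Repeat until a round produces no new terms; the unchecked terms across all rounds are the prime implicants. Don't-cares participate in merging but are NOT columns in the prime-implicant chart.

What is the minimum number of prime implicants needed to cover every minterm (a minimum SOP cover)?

size-2^0 implicants → 0000(✓)  0001(✓)  0011(✓)  0100(✓)  0111(✓)  1001(✓)  1010(✓)  1100(✓)  1110(✓)  1111(✓)
size-2^1 implicants → -001  -100  -111  0-00  0-11  00-1  000-  1-10  11-0  111-
Unchecked terms (primes): -001, -100, -111, 0-00, 0-11, 00-1, 000-, 1-10, 11-0, 111-
Minterm coverage:
  m0 ⊆ 0-00,000-
  m1 ⊆ -001,00-1,000-
  m3 ⊆ 0-11,00-1
  m4 ⊆ -100,0-00
  m7 ⊆ -111,0-11
  m9 ⊆ -001 [E]
  m12 ⊆ -100,11-0
E = {-001}
Petrick residual → -100, 0-00, 0-11
Cover = b'c'd + bc'd' + a'c'd' + a'cd  |cover|=4

4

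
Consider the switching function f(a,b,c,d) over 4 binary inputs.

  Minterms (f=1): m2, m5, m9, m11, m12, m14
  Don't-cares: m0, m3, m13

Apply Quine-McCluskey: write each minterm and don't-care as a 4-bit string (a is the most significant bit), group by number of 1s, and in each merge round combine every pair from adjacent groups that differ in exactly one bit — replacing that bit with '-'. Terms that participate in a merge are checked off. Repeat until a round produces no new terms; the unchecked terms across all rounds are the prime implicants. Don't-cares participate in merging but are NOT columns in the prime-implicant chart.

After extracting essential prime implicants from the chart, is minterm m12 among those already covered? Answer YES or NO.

YES

[col 0] 0000*, 0010*, 0011*, 0101*, 1001*, 1011*, 1100*, 1101*, 1110*
[col 1] -011, -101, 00-0, 001-, 1-01, 10-1, 11-0, 110-
Prime implicants: -011, -101, 00-0, 001-, 1-01, 10-1, 11-0, 110-
PI chart (minterm → PIs covering it):
  2 | 00-0,001-
  5 | -101  (sole → essential)
  9 | 1-01,10-1
  11 | -011,10-1
  12 | 11-0,110-
  14 | 11-0  (sole → essential)
Essential prime implicants: -101, 11-0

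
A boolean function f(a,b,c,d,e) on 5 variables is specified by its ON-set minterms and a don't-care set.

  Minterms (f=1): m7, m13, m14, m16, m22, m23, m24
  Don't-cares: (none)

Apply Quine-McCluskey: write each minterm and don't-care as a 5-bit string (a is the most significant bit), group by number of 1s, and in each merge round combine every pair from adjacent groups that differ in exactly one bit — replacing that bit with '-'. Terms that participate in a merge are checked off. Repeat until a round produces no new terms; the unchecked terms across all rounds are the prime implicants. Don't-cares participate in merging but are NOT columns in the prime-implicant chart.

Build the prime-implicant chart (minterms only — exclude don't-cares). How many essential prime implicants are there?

size-2^0 implicants → 00111(✓)  01101  01110  10000(✓)  10110(✓)  10111(✓)  11000(✓)
size-2^1 implicants → -0111  1-000  1011-
Unchecked terms (primes): -0111, 01101, 01110, 1-000, 1011-
Minterm coverage:
  m7 ⊆ -0111 [E]
  m13 ⊆ 01101 [E]
  m14 ⊆ 01110 [E]
  m16 ⊆ 1-000 [E]
  m22 ⊆ 1011- [E]
  m23 ⊆ -0111,1011-
  m24 ⊆ 1-000 [E]
E = {-0111, 01101, 01110, 1-000, 1011-}

5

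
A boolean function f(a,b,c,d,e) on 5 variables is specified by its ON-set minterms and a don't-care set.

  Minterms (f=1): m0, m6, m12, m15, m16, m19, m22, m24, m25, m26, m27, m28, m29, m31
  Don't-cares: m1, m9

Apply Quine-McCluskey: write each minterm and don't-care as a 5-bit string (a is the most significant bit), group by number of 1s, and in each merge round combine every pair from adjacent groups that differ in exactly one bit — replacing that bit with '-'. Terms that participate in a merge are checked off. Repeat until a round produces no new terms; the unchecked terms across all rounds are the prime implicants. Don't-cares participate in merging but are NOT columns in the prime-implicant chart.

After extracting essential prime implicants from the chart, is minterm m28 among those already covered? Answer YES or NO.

YES

size-2^0 implicants → 00000(✓)  00001(✓)  00110(✓)  01001(✓)  01100(✓)  01111(✓)  10000(✓)  10011(✓)  10110(✓)  11000(✓)  11001(✓)  11010(✓)  11011(✓)  11100(✓)  11101(✓)  11111(✓)
size-2^1 implicants → -0000  -0110  -1001  -1100  -1111  0-001  0000-  1-000  1-011  11-00(✓)  11-01(✓)  11-11(✓)  110-0(✓)  110-1(✓)  1100-(✓)  1101-(✓)  111-1(✓)  1110-(✓)
size-2^2 implicants → 11--1  11-0-  110--
Unchecked terms (primes): -0000, -0110, -1001, -1100, -1111, 0-001, 0000-, 1-000, 1-011, 11--1, 11-0-, 110--
Minterm coverage:
  m0 ⊆ -0000,0000-
  m6 ⊆ -0110 [E]
  m12 ⊆ -1100 [E]
  m15 ⊆ -1111 [E]
  m16 ⊆ -0000,1-000
  m19 ⊆ 1-011 [E]
  m22 ⊆ -0110 [E]
  m24 ⊆ 1-000,11-0-,110--
  m25 ⊆ -1001,11--1,11-0-,110--
  m26 ⊆ 110-- [E]
  m27 ⊆ 1-011,11--1,110--
  m28 ⊆ -1100,11-0-
  m29 ⊆ 11--1,11-0-
  m31 ⊆ -1111,11--1
E = {-0110, -1100, -1111, 1-011, 110--}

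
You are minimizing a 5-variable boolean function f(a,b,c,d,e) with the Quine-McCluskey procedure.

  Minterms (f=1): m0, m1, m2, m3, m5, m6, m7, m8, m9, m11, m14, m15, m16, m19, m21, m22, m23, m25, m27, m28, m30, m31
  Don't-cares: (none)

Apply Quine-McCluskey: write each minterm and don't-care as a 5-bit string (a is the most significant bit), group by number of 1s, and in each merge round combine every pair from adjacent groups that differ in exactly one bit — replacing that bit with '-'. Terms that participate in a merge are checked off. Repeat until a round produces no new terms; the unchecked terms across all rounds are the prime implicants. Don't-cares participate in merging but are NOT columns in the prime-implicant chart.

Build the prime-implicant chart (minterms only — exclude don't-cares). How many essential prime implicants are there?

7

[col 0] 00000*, 00001*, 00010*, 00011*, 00101*, 00110*, 00111*, 01000*, 01001*, 01011*, 01110*, 01111*, 10000*, 10011*, 10101*, 10110*, 10111*, 11001*, 11011*, 11100*, 11110*, 11111*
[col 1] -0000, -0011*, -0101*, -0110*, -0111*, -1001*, -1011*, -1110*, -1111*, 0-000*, 0-001*, 0-011*, 0-110*, 0-111*, 00-01*, 00-10*, 00-11*, 000-0*, 000-1*, 0000-*, 0001-*, 001-1*, 0011-*, 01-11*, 010-1*, 0100-*, 0111-*, 1-011*, 1-110*, 1-111*, 10-11*, 101-1*, 1011-*, 11-11*, 110-1*, 111-0, 1111-*
[col 2] --011*, --110*, --111*, -0-11*, -01-1, -011-*, -1-11*, -10-1, -111-*, 0--11*, 0-0-1, 0-00-, 0-11-*, 00--1, 00-1-, 000--, 1--11*, 1-11-*
[col 3] ---11, --11-
Prime implicants: ---11, --11-, -0000, -01-1, -10-1, 0-0-1, 0-00-, 00--1, 00-1-, 000--, 111-0
PI chart (minterm → PIs covering it):
  0 | -0000,0-00-,000--
  1 | 0-0-1,0-00-,00--1,000--
  2 | 00-1-,000--
  3 | ---11,0-0-1,00--1,00-1-,000--
  5 | -01-1,00--1
  6 | --11-,00-1-
  7 | ---11,--11-,-01-1,00--1,00-1-
  8 | 0-00-  (sole → essential)
  9 | -10-1,0-0-1,0-00-
  11 | ---11,-10-1,0-0-1
  14 | --11-  (sole → essential)
  15 | ---11,--11-
  16 | -0000  (sole → essential)
  19 | ---11  (sole → essential)
  21 | -01-1  (sole → essential)
  22 | --11-  (sole → essential)
  23 | ---11,--11-,-01-1
  25 | -10-1  (sole → essential)
  27 | ---11,-10-1
  28 | 111-0  (sole → essential)
  30 | --11-,111-0
  31 | ---11,--11-
Essential prime implicants: ---11, --11-, -0000, -01-1, -10-1, 0-00-, 111-0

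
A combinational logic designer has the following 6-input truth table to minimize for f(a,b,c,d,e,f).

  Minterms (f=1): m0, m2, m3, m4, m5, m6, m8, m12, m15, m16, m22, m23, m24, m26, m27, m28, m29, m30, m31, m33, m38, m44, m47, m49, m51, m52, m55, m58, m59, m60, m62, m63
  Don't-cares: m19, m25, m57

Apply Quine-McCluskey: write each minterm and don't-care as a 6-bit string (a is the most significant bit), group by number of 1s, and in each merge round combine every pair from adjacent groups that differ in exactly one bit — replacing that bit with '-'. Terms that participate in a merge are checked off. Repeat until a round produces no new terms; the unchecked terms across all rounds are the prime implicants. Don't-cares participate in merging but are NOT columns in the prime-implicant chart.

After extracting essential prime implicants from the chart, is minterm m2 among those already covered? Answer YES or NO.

[col 0] 000000*, 000010*, 000011*, 000100*, 000101*, 000110*, 001000*, 001100*, 001111*, 010000*, 010011*, 010110*, 010111*, 011000*, 011001*, 011010*, 011011*, 011100*, 011101*, 011110*, 011111*, 100001*, 100110*, 101100*, 101111*, 110001*, 110011*, 110100*, 110111*, 111001*, 111010*, 111011*, 111100*, 111110*, 111111*
[col 1] -00110, -01100*, -01111*, -10011*, -10111*, -11001*, -11010*, -11011*, -11100*, -11110*, -11111*, 0-0000*, 0-0011, 0-0110, 0-1000*, 0-1100*, 0-1111*, 00-000*, 00-100*, 000-00*, 000-10*, 0000-0*, 00001-, 0001-0*, 00010-, 001-00*, 01-000*, 01-011*, 01-110*, 01-111*, 010-11*, 01011-*, 011-00*, 011-01*, 011-10*, 011-11*, 0110-0*, 0110-1*, 01100-*, 01101-*, 0111-0*, 0111-1*, 01110-*, 01111-*, 1-0001, 1-1100*, 1-1111*, 11-001*, 11-011*, 11-100, 11-111*, 110-11*, 1100-1*, 111-10*, 111-11*, 1110-1*, 11101-*, 1111-0*, 11111-*
[col 2] --1100, --1111, -1-011*, -1-111*, -10-11*, -11-10*, -11-11*, -110-1, -1101-*, -111-0, -1111-*, 0--000, 0-1-00, 00--00, 000--0, 01--11*, 01-11-, 011--0*, 011--1*, 011-0-*, 011-1-*, 0110--*, 0111--*, 11--11*, 11-0-1, 111-1-*
[col 3] -1--11, -11-1-, 011---
Prime implicants: --1100, --1111, -00110, -1--11, -11-1-, -110-1, -111-0, 0--000, 0-0011, 0-0110, 0-1-00, 00--00, 000--0, 00001-, 00010-, 01-11-, 011---, 1-0001, 11-0-1, 11-100
PI chart (minterm → PIs covering it):
  0 | 0--000,00--00,000--0
  2 | 000--0,00001-
  3 | 0-0011,00001-
  4 | 00--00,000--0,00010-
  5 | 00010-  (sole → essential)
  6 | -00110,0-0110,000--0
  8 | 0--000,0-1-00,00--00
  12 | --1100,0-1-00,00--00
  15 | --1111  (sole → essential)
  16 | 0--000  (sole → essential)
  22 | 0-0110,01-11-
  23 | -1--11,01-11-
  24 | 0--000,0-1-00,011---
  26 | -11-1-,011---
  27 | -1--11,-11-1-,-110-1,011---
  28 | --1100,-111-0,0-1-00,011---
  29 | 011---  (sole → essential)
  30 | -11-1-,-111-0,01-11-,011---
  31 | --1111,-1--11,-11-1-,01-11-,011---
  33 | 1-0001  (sole → essential)
  38 | -00110  (sole → essential)
  44 | --1100  (sole → essential)
  47 | --1111  (sole → essential)
  49 | 1-0001,11-0-1
  51 | -1--11,11-0-1
  52 | 11-100  (sole → essential)
  55 | -1--11  (sole → essential)
  58 | -11-1-  (sole → essential)
  59 | -1--11,-11-1-,-110-1,11-0-1
  60 | --1100,-111-0,11-100
  62 | -11-1-,-111-0
  63 | --1111,-1--11,-11-1-
Essential prime implicants: --1100, --1111, -00110, -1--11, -11-1-, 0--000, 00010-, 011---, 1-0001, 11-100

NO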